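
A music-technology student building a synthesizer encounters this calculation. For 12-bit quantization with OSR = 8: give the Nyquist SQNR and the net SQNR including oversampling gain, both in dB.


Step 1 — baseline SQNR at Nyquist:
SQNR_base = 6.02*N + 1.76
          = 6.02*12 + 1.76
          = 74.0 dB

Step 2 — oversampling processing gain:
G = 10*log10(OSR) = 10*log10(8) = 9.03 dB

Step 3 — total:
SQNR_total = 74.0 + 9.03 = 83.03 dB

Base SQNR = 74.0 dB; oversampled SQNR = 83.03 dB


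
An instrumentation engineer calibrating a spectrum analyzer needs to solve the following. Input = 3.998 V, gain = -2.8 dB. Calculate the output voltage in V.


Output voltage from dB gain:
V_out = V_in * 10^(gain_dB / 20)
      = 3.998 * 10^(-2.8 / 20)
      = 3.998 * 0.724436
      = 2.8963 V

2.8963 V


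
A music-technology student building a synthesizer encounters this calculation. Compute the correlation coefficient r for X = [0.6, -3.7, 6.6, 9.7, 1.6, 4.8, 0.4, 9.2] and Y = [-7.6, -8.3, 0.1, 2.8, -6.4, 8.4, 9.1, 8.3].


Pearson correlation coefficient (population):
r = cov(X,Y) / (std(X) * std(Y))
Mean X = 3.65, Mean Y = 0.8
Cov(X,Y) = 17.58625
Std(X) = 4.409082, Std(Y) = 7.005355
r = 0.5694

0.5694


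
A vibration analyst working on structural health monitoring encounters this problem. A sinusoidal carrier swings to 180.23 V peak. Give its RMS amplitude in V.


RMS voltage for a sinusoidal waveform:
V_rms = V_peak / sqrt(2)
      = 180.23 / 1.414214
      = 127.442 V

127.442 V


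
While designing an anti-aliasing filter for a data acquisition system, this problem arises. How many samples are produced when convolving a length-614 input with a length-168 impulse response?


Linear convolution output length:
L = N + M - 1
  = 614 + 168 - 1
  = 781 samples

781


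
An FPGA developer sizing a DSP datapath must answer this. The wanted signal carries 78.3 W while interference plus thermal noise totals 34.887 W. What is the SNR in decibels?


SNR in decibels:
SNR = 10 * log10(Ps / Pn)
    = 10 * log10(78.3 / 34.887)
    = 10 * log10(2.2444)
    = 10 * 0.3511
    = 3.51 dB

3.51 dB


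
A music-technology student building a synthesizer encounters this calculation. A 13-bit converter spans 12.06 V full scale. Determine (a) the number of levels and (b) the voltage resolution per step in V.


Step 1 — number of quantization levels:
L = 2^N = 2^13 = 8192

Step 2 — LSB step size:
delta = Vfs / L
      = 12.06 / 8192
      = 0.00147217 V

Levels = 8192; step size = 0.00147217 V


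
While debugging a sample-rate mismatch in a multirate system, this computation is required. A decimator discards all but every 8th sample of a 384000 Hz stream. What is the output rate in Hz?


Decimation reduces the sample rate:
fs_out = fs_in / M
       = 384000 / 8
       = 48000.0 Hz

48000.0 Hz


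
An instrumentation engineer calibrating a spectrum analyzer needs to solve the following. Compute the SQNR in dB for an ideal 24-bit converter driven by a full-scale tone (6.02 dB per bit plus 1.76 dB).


Theoretical SNR for a full-scale sinusoid:
SNR = 6.02 * N + 1.76
    = 6.02 * 24 + 1.76
    = 144.48 + 1.76
    = 146.24 dB

146.24 dB


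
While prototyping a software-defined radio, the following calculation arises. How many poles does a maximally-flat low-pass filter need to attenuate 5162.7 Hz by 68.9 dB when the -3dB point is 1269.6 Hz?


Butterworth filter order formula:
n = log10(10^(A/10) - 1) / (2 * log10(f_stop/f_pass))
10^(68.9/10) - 1 = 7762470.1663
f_stop/f_pass = 5162.7 / 1269.6 = 4.0664
n = 5.6549 -> ceil = 6

6


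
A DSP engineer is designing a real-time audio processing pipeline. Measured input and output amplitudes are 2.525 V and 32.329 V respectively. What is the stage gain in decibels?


Voltage gain in dB:
G = 20 * log10(Vout / Vin)
  = 20 * log10(32.329 / 2.525)
  = 20 * log10(12.803564)
  = 20 * 1.107331
  = 22.15 dB

22.15 dB


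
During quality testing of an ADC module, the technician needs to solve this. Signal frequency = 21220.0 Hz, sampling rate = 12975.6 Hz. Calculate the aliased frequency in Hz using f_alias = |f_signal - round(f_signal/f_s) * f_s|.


Compute the nearest integer multiple of fs to the signal:
n = round(21220.0 / 12975.6) = 2
f_alias = |21220.0 - 2 * 12975.6|
        = |21220.0 - 25951.2|
        = 4731.2 Hz

4731.2


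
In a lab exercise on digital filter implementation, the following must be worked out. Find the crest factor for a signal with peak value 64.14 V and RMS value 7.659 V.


Crest factor is the ratio of peak to RMS:
CF = V_peak / V_rms
   = 64.14 / 7.659
   = 8.3745

8.3745


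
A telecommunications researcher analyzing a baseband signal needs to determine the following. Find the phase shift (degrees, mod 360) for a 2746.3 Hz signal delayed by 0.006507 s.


Phase shift from frequency and time delay:
phi = 360 * f * t_delay
    = 360 * 2746.3 * 0.006507
    = 6433.26 degrees
    mod 360 = 313.26 degrees

313.26 degrees


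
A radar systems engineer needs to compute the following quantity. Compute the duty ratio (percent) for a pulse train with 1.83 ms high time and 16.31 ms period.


Duty cycle as a percentage:
DC = (t_on / T) * 100
   = (1.83 / 16.31) * 100
   = 0.112201 * 100
   = 11.22 %

11.22 %


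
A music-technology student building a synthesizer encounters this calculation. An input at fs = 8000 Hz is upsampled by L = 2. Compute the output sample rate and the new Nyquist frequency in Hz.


Step 1 — output sample rate after interpolation by L:
fs_out = L * fs_in = 2 * 8000 = 16000 Hz

Step 2 — Nyquist frequency of the output stream:
f_Nyq = fs_out / 2 = 16000 / 2 = 8000.0 Hz

fs_out = 16000 Hz; f_Nyquist = 8000.0 Hz


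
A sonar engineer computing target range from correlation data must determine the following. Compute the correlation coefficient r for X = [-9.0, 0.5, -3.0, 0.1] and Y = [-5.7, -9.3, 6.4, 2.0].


Pearson correlation coefficient (population):
r = cov(X,Y) / (std(X) * std(Y))
Mean X = -2.85, Mean Y = -1.65
Cov(X,Y) = 2.21
Std(X) = 3.800329, Std(Y) = 6.185669
r = 0.094

0.094


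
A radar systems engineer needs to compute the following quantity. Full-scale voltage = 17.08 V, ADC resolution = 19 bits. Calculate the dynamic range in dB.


Dynamic range from full-scale to LSB:
V_min = V_max / 2^bits = 17.08 / 2^19
DR = 20 * log10(V_max / V_min)
   = 20 * log10(2^19)
   = 20 * 19 * log10(2)
   = 114.39 dB

114.39 dB


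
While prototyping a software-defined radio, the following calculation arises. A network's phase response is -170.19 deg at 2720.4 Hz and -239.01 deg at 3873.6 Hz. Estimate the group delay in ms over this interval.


Group delay from phase difference:
tau = -d(phi)/d(omega)
d(phi) = -68.82 deg = -1.201136 rad
d(omega) = 2*pi*(3873.6 - 2720.4) = 7245.7693 rad/s
tau = -(-1.201136) / 7245.7693
    = 0.1658 ms

0.1658 ms


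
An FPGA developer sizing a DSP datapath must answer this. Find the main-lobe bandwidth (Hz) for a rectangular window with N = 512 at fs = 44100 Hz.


Main lobe width for a rectangular window:
Width = 2 * fs / N
      = 2 * 44100 / 512
      = 88200 / 512
      = 172.266 Hz

172.266 Hz


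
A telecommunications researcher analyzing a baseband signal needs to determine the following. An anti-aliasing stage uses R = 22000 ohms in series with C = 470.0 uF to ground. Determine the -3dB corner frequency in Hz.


Cutoff frequency of a first-order RC filter:
fc = 1 / (2 * pi * R * C)
C = 470.0 uF = 0.00047 F
fc = 1 / (2 * pi * 22000 * 0.00047)
   = 1 / 64.968136076237
   = 0.015392 Hz

0.015392 Hz


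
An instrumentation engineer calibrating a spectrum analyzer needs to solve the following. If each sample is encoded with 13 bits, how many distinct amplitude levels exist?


Number of quantization levels = 2^N
= 2^13
= 8192

8192


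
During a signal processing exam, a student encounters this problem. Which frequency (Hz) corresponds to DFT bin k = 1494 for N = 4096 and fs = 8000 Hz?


Frequency of DFT bin k:
f_k = k * fs / N
    = 1494 * 8000 / 4096
    = 11952000 / 4096
    = 2917.969 Hz

2917.969 Hz


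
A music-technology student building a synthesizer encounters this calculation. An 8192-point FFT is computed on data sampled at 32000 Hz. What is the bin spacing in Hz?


DFT frequency resolution:
df = fs / N
   = 32000 / 8192
   = 3.9062 Hz

3.9062 Hz


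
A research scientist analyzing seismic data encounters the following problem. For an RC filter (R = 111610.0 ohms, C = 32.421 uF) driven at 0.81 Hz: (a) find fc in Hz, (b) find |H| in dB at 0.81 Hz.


Step 1 — cutoff frequency:
fc = 1 / (2*pi*R*C)
C = 32.421 uF = 3.2421e-05 F
fc = 1 / (2*pi*111610.0*3.2421e-05)
   = 0.0439836 Hz

Step 2 — magnitude at f = 0.81 Hz:
|H(f)| = 1 / sqrt(1 + (f/fc)^2)
f/fc = 0.81 / 0.0439836 = 18.415955
|H| = 1 / sqrt(1 + 339.147399) = 0.0542209
|H|_dB = 20*log10(0.0542209) = -25.32 dB

fc = 0.0439836 Hz; |H(0.81 Hz)| = -25.32 dB


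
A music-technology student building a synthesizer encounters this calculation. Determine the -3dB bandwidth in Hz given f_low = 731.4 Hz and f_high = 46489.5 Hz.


Bandwidth is the difference of -3dB frequencies:
BW = f_high - f_low
   = 46489.5 - 731.4
   = 45758.1 Hz

45758.1 Hz


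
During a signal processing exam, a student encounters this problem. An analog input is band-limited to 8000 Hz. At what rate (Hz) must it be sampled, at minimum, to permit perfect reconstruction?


The Nyquist rate is twice the maximum frequency component.
fs_min = 2 * fmax
      = 2 * 8000
      = 16000 Hz

16000


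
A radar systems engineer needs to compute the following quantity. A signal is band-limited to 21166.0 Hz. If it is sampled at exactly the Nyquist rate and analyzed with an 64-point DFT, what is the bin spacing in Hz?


Step 1 — Nyquist sampling rate:
fs = 2 * fmax = 2 * 21166.0 = 42332.0 Hz

Step 2 — DFT bin spacing:
df = fs / N = 42332.0 / 64 = 661.4375 Hz

661.4375 Hz


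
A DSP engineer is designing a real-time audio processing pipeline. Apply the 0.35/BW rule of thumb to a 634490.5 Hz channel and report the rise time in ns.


Rise time from bandwidth relationship:
tr = 0.35 / BW
   = 0.35 / 634490.5
   = 5.516237044e-07 s
   = 551.6237 ns

551.6237 ns


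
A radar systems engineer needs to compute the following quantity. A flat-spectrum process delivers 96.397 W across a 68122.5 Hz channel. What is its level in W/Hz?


Power spectral density:
PSD = P / BW
    = 96.397 / 68122.5
    = 0.00141505 W/Hz

0.00141505 W/Hz


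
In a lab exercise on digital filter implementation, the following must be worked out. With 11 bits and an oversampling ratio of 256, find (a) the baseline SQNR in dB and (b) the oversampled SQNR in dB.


Step 1 — baseline SQNR at Nyquist:
SQNR_base = 6.02*N + 1.76
          = 6.02*11 + 1.76
          = 67.98 dB

Step 2 — oversampling processing gain:
G = 10*log10(OSR) = 10*log10(256) = 24.08 dB

Step 3 — total:
SQNR_total = 67.98 + 24.08 = 92.06 dB

Base SQNR = 67.98 dB; oversampled SQNR = 92.06 dB


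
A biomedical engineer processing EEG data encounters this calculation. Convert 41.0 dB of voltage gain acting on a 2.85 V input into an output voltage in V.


Output voltage from dB gain:
V_out = V_in * 10^(gain_dB / 20)
      = 2.85 * 10^(41.0 / 20)
      = 2.85 * 112.201845
      = 319.7753 V

319.7753 V


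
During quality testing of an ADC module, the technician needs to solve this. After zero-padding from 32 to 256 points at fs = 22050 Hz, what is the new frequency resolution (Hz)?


Frequency resolution after zero-padding:
N_padded = 32 * 8 = 256
df = fs / N_padded
   = 22050 / 256
   = 86.1328 Hz

86.1328 Hz


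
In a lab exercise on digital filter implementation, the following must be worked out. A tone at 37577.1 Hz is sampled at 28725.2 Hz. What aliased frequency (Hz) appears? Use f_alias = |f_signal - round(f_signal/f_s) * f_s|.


Compute the nearest integer multiple of fs to the signal:
n = round(37577.1 / 28725.2) = 1
f_alias = |37577.1 - 1 * 28725.2|
        = |37577.1 - 28725.2|
        = 8851.9 Hz

8851.9


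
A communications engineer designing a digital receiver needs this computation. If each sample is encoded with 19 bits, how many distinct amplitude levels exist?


Number of quantization levels = 2^N
= 2^19
= 524288

524288


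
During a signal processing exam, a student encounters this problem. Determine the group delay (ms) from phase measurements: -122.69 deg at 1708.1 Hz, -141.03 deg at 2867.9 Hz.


Group delay from phase difference:
tau = -d(phi)/d(omega)
d(phi) = -18.34 deg = -0.320093 rad
d(omega) = 2*pi*(2867.9 - 1708.1) = 7287.2383 rad/s
tau = -(-0.320093) / 7287.2383
    = 0.0439 ms

0.0439 ms


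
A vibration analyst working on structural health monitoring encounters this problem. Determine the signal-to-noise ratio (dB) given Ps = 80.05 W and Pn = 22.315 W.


SNR in decibels:
SNR = 10 * log10(Ps / Pn)
    = 10 * log10(80.05 / 22.315)
    = 10 * log10(3.5873)
    = 10 * 0.5548
    = 5.55 dB

5.55 dB


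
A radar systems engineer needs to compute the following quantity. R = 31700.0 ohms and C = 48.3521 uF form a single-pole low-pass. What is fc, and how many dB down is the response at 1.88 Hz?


Step 1 — cutoff frequency:
fc = 1 / (2*pi*R*C)
C = 48.3521 uF = 4.83521e-05 F
fc = 1 / (2*pi*31700.0*4.83521e-05)
   = 0.103835 Hz

Step 2 — magnitude at f = 1.88 Hz:
|H(f)| = 1 / sqrt(1 + (f/fc)^2)
f/fc = 1.88 / 0.103835 = 18.105648
|H| = 1 / sqrt(1 + 327.814489) = 0.0551473
|H|_dB = 20*log10(0.0551473) = -25.17 dB

fc = 0.103835 Hz; |H(1.88 Hz)| = -25.17 dB


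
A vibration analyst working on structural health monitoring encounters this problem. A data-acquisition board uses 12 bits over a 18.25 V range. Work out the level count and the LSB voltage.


Step 1 — number of quantization levels:
L = 2^N = 2^12 = 4096

Step 2 — LSB step size:
delta = Vfs / L
      = 18.25 / 4096
      = 0.00445557 V

Levels = 4096; step size = 0.00445557 V


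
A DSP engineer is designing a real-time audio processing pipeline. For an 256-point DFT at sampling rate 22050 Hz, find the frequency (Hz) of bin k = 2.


Frequency of DFT bin k:
f_k = k * fs / N
    = 2 * 22050 / 256
    = 44100 / 256
    = 172.266 Hz

172.266 Hz


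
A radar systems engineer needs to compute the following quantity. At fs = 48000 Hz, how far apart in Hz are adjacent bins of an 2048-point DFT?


DFT frequency resolution:
df = fs / N
   = 48000 / 2048
   = 23.4375 Hz

23.4375 Hz


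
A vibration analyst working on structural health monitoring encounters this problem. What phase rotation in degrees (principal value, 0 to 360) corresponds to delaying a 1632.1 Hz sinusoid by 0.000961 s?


Phase shift from frequency and time delay:
phi = 360 * f * t_delay
    = 360 * 1632.1 * 0.000961
    = 564.64 degrees
    mod 360 = 204.64 degrees

204.64 degrees


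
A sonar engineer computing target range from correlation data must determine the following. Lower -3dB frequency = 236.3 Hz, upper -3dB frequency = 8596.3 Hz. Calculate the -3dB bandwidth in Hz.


Bandwidth is the difference of -3dB frequencies:
BW = f_high - f_low
   = 8596.3 - 236.3
   = 8360.0 Hz

8360.0 Hz


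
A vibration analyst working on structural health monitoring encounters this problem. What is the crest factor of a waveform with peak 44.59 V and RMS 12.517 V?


Crest factor is the ratio of peak to RMS:
CF = V_peak / V_rms
   = 44.59 / 12.517
   = 3.5624

3.5624


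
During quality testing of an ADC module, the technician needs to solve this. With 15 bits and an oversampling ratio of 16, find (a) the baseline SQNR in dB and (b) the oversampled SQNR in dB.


Step 1 — baseline SQNR at Nyquist:
SQNR_base = 6.02*N + 1.76
          = 6.02*15 + 1.76
          = 92.06 dB

Step 2 — oversampling processing gain:
G = 10*log10(OSR) = 10*log10(16) = 12.04 dB

Step 3 — total:
SQNR_total = 92.06 + 12.04 = 104.1 dB

Base SQNR = 92.06 dB; oversampled SQNR = 104.1 dB


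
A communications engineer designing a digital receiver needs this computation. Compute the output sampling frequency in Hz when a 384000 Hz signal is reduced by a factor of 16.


Decimation reduces the sample rate:
fs_out = fs_in / M
       = 384000 / 16
       = 24000.0 Hz

24000.0 Hz


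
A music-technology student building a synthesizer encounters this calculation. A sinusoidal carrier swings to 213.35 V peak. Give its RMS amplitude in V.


RMS voltage for a sinusoidal waveform:
V_rms = V_peak / sqrt(2)
      = 213.35 / 1.414214
      = 150.861 V

150.861 V


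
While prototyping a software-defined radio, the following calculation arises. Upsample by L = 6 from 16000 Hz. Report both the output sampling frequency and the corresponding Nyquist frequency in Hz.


Step 1 — output sample rate after interpolation by L:
fs_out = L * fs_in = 6 * 16000 = 96000 Hz

Step 2 — Nyquist frequency of the output stream:
f_Nyq = fs_out / 2 = 96000 / 2 = 48000.0 Hz

fs_out = 96000 Hz; f_Nyquist = 48000.0 Hz


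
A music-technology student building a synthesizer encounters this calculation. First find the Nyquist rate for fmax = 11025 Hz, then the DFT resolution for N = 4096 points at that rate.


Step 1 — Nyquist sampling rate:
fs = 2 * fmax = 2 * 11025 = 22050 Hz

Step 2 — DFT bin spacing:
df = fs / N = 22050 / 4096 = 5.3833 Hz

5.3833 Hz


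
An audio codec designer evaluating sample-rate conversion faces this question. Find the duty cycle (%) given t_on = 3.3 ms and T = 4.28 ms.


Duty cycle as a percentage:
DC = (t_on / T) * 100
   = (3.3 / 4.28) * 100
   = 0.771028 * 100
   = 77.1 %

77.1 %


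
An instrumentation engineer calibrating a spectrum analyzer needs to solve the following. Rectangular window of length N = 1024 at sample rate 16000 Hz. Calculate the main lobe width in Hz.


Main lobe width for a rectangular window:
Width = 2 * fs / N
      = 2 * 16000 / 1024
      = 32000 / 1024
      = 31.25 Hz

31.25 Hz


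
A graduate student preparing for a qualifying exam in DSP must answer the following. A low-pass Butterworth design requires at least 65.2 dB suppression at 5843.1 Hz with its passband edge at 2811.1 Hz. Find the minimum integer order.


Butterworth filter order formula:
n = log10(10^(A/10) - 1) / (2 * log10(f_stop/f_pass))
10^(65.2/10) - 1 = 3311310.2148
f_stop/f_pass = 5843.1 / 2811.1 = 2.0786
n = 10.2591 -> ceil = 11

11


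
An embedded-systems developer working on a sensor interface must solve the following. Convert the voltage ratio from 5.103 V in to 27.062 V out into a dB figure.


Voltage gain in dB:
G = 20 * log10(Vout / Vin)
  = 20 * log10(27.062 / 5.103)
  = 20 * log10(5.303155)
  = 20 * 0.724534
  = 14.49 dB

14.49 dB


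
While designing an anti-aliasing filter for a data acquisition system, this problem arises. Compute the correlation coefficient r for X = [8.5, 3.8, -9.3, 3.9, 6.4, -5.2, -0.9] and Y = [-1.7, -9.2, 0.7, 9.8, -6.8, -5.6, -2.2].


Pearson correlation coefficient (population):
r = cov(X,Y) / (std(X) * std(Y))
Mean X = 1.0286, Mean Y = -2.1429
Cov(X,Y) = -2.098776
Std(X) = 5.973684, Std(Y) = 5.786155
r = -0.0607

-0.0607


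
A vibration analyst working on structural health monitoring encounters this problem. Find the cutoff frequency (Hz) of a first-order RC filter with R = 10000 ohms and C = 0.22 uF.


Cutoff frequency of a first-order RC filter:
fc = 1 / (2 * pi * R * C)
C = 0.22 uF = 2.2e-07 F
fc = 1 / (2 * pi * 10000 * 2.2e-07)
   = 1 / 0.013823007675795
   = 72.343156 Hz

72.343156 Hz


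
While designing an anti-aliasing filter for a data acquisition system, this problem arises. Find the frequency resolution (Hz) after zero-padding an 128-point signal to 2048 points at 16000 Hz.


Frequency resolution after zero-padding:
N_padded = 128 * 16 = 2048
df = fs / N_padded
   = 16000 / 2048
   = 7.8125 Hz

7.8125 Hz


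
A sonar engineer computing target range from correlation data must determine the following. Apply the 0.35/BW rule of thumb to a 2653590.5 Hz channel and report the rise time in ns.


Rise time from bandwidth relationship:
tr = 0.35 / BW
   = 0.35 / 2653590.5
   = 1.31896764e-07 s
   = 131.8968 ns

131.8968 ns


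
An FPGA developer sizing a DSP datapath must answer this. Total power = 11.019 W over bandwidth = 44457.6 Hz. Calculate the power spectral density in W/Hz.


Power spectral density:
PSD = P / BW
    = 11.019 / 44457.6
    = 0.00024785 W/Hz

0.00024785 W/Hz


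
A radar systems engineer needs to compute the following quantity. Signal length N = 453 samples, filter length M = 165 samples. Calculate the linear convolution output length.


Linear convolution output length:
L = N + M - 1
  = 453 + 165 - 1
  = 617 samples

617


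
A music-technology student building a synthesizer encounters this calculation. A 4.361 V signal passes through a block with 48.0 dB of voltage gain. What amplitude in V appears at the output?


Output voltage from dB gain:
V_out = V_in * 10^(gain_dB / 20)
      = 4.361 * 10^(48.0 / 20)
      = 4.361 * 251.188643
      = 1095.4337 V

1095.4337 V


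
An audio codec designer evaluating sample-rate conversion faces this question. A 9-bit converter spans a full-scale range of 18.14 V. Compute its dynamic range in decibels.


Dynamic range from full-scale to LSB:
V_min = V_max / 2^bits = 18.14 / 2^9
DR = 20 * log10(V_max / V_min)
   = 20 * log10(2^9)
   = 20 * 9 * log10(2)
   = 54.19 dB

54.19 dB


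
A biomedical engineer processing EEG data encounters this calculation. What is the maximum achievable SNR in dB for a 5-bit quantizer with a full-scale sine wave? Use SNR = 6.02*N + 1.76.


Theoretical SNR for a full-scale sinusoid:
SNR = 6.02 * N + 1.76
    = 6.02 * 5 + 1.76
    = 30.1 + 1.76
    = 31.86 dB

31.86 dB


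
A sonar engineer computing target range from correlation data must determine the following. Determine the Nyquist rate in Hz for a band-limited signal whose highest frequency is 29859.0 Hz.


The Nyquist rate is twice the maximum frequency component.
fs_min = 2 * fmax
      = 2 * 29859.0
      = 59718.0 Hz

59718.0


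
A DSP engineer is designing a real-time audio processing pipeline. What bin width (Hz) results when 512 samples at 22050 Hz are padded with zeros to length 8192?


Frequency resolution after zero-padding:
N_padded = 512 * 16 = 8192
df = fs / N_padded
   = 22050 / 8192
   = 2.6917 Hz

2.6917 Hz


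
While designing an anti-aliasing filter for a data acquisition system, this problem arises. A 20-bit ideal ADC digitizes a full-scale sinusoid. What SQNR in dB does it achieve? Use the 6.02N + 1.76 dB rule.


Theoretical SNR for a full-scale sinusoid:
SNR = 6.02 * N + 1.76
    = 6.02 * 20 + 1.76
    = 120.4 + 1.76
    = 122.16 dB

122.16 dB


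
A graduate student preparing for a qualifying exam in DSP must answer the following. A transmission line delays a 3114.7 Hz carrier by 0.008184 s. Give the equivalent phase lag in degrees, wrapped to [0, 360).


Phase shift from frequency and time delay:
phi = 360 * f * t_delay
    = 360 * 3114.7 * 0.008184
    = 9176.65 degrees
    mod 360 = 176.65 degrees

176.65 degrees


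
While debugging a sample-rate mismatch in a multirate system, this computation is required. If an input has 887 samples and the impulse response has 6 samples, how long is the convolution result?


Linear convolution output length:
L = N + M - 1
  = 887 + 6 - 1
  = 892 samples

892


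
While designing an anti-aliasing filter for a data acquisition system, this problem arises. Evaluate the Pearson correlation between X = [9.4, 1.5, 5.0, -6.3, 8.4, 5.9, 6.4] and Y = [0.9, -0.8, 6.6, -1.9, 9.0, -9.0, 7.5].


Pearson correlation coefficient (population):
r = cov(X,Y) / (std(X) * std(Y))
Mean X = 4.3286, Mean Y = 1.7571
Cov(X,Y) = 9.926939
Std(X) = 4.934923, Std(Y) = 5.919184
r = 0.3398

0.3398


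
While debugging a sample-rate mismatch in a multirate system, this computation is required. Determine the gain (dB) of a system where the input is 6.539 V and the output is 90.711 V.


Voltage gain in dB:
G = 20 * log10(Vout / Vin)
  = 20 * log10(90.711 / 6.539)
  = 20 * log10(13.872305)
  = 20 * 1.142149
  = 22.84 dB

22.84 dB


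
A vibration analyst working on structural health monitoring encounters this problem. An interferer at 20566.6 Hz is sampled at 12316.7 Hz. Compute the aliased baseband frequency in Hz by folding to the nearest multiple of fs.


Compute the nearest integer multiple of fs to the signal:
n = round(20566.6 / 12316.7) = 2
f_alias = |20566.6 - 2 * 12316.7|
        = |20566.6 - 24633.4|
        = 4066.8 Hz

4066.8


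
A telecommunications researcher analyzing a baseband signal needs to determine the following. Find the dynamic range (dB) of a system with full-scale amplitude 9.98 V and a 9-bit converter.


Dynamic range from full-scale to LSB:
V_min = V_max / 2^bits = 9.98 / 2^9
DR = 20 * log10(V_max / V_min)
   = 20 * log10(2^9)
   = 20 * 9 * log10(2)
   = 54.19 dB

54.19 dB


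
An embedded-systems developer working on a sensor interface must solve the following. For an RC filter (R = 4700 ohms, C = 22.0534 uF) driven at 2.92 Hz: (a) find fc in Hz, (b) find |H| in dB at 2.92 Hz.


Step 1 — cutoff frequency:
fc = 1 / (2*pi*R*C)
C = 22.0534 uF = 2.20534e-05 F
fc = 1 / (2*pi*4700*2.20534e-05)
   = 1.53549 Hz

Step 2 — magnitude at f = 2.92 Hz:
|H(f)| = 1 / sqrt(1 + (f/fc)^2)
f/fc = 2.92 / 1.53549 = 1.901673
|H| = 1 / sqrt(1 + 3.61636) = 0.4654255
|H|_dB = 20*log10(0.4654255) = -6.64 dB

fc = 1.53549 Hz; |H(2.92 Hz)| = -6.64 dB


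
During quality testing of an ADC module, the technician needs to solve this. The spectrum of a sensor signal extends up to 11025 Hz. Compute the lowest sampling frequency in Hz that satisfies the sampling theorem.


The Nyquist rate is twice the maximum frequency component.
fs_min = 2 * fmax
      = 2 * 11025
      = 22050 Hz

22050


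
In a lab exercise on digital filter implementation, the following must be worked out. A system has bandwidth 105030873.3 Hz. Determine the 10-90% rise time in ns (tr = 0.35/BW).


Rise time from bandwidth relationship:
tr = 0.35 / BW
   = 0.35 / 105030873.3
   = 3.332353517e-09 s
   = 3.3324 ns

3.3324 ns


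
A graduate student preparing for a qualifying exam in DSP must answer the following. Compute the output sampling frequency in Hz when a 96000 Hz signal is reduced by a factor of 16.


Decimation reduces the sample rate:
fs_out = fs_in / M
       = 96000 / 16
       = 6000.0 Hz

6000.0 Hz


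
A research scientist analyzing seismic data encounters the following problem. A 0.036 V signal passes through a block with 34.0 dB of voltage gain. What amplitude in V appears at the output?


Output voltage from dB gain:
V_out = V_in * 10^(gain_dB / 20)
      = 0.036 * 10^(34.0 / 20)
      = 0.036 * 50.118723
      = 1.8043 V

1.8043 V


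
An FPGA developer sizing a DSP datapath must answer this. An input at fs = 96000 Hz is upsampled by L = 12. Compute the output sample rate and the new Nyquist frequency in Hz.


Step 1 — output sample rate after interpolation by L:
fs_out = L * fs_in = 12 * 96000 = 1152000 Hz

Step 2 — Nyquist frequency of the output stream:
f_Nyq = fs_out / 2 = 1152000 / 2 = 576000.0 Hz

fs_out = 1152000 Hz; f_Nyquist = 576000.0 Hz


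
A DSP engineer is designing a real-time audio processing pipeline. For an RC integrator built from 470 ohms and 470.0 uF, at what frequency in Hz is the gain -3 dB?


Cutoff frequency of a first-order RC filter:
fc = 1 / (2 * pi * R * C)
C = 470.0 uF = 0.00047 F
fc = 1 / (2 * pi * 470 * 0.00047)
   = 1 / 1.387955634356
   = 0.720484 Hz

0.720484 Hz


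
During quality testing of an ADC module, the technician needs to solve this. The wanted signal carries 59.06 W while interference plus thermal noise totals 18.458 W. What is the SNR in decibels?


SNR in decibels:
SNR = 10 * log10(Ps / Pn)
    = 10 * log10(59.06 / 18.458)
    = 10 * log10(3.1997)
    = 10 * 0.5051
    = 5.05 dB

5.05 dB


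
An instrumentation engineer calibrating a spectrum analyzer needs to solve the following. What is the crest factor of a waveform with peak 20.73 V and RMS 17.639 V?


Crest factor is the ratio of peak to RMS:
CF = V_peak / V_rms
   = 20.73 / 17.639
   = 1.1752

1.1752


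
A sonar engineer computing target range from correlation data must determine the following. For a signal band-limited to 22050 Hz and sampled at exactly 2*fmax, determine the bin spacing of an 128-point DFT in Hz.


Step 1 — Nyquist sampling rate:
fs = 2 * fmax = 2 * 22050 = 44100 Hz

Step 2 — DFT bin spacing:
df = fs / N = 44100 / 128 = 344.5312 Hz

344.5312 Hz


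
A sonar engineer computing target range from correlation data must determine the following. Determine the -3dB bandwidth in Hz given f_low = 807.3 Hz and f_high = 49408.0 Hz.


Bandwidth is the difference of -3dB frequencies:
BW = f_high - f_low
   = 49408.0 - 807.3
   = 48600.7 Hz

48600.7 Hz


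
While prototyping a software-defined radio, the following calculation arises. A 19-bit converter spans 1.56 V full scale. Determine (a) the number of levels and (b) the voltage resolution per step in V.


Step 1 — number of quantization levels:
L = 2^N = 2^19 = 524288

Step 2 — LSB step size:
delta = Vfs / L
      = 1.56 / 524288
      = 2.98e-06 V

Levels = 524288; step size = 2.98e-06 V


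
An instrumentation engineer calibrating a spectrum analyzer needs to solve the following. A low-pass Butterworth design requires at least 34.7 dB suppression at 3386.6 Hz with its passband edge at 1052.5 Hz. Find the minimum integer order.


Butterworth filter order formula:
n = log10(10^(A/10) - 1) / (2 * log10(f_stop/f_pass))
10^(34.7/10) - 1 = 2950.2092
f_stop/f_pass = 3386.6 / 1052.5 = 3.2177
n = 3.4183 -> ceil = 4

4


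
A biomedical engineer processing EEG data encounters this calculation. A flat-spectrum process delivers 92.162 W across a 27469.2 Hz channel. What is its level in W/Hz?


Power spectral density:
PSD = P / BW
    = 92.162 / 27469.2
    = 0.0033551 W/Hz

0.0033551 W/Hz


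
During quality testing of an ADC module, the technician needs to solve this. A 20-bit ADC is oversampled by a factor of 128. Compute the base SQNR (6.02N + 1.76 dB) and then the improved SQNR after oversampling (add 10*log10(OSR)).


Step 1 — baseline SQNR at Nyquist:
SQNR_base = 6.02*N + 1.76
          = 6.02*20 + 1.76
          = 122.16 dB

Step 2 — oversampling processing gain:
G = 10*log10(OSR) = 10*log10(128) = 21.07 dB

Step 3 — total:
SQNR_total = 122.16 + 21.07 = 143.23 dB

Base SQNR = 122.16 dB; oversampled SQNR = 143.23 dB


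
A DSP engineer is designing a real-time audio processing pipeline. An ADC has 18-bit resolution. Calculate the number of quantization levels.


Number of quantization levels = 2^N
= 2^18
= 262144

262144


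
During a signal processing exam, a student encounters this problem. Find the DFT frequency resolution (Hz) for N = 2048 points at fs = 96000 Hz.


DFT frequency resolution:
df = fs / N
   = 96000 / 2048
   = 46.875 Hz

46.875 Hz


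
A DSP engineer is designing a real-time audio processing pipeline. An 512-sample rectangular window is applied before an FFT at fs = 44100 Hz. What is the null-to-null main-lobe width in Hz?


Main lobe width for a rectangular window:
Width = 2 * fs / N
      = 2 * 44100 / 512
      = 88200 / 512
      = 172.266 Hz

172.266 Hz


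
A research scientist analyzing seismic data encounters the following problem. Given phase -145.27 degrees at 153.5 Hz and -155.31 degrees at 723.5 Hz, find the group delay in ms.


Group delay from phase difference:
tau = -d(phi)/d(omega)
d(phi) = -10.04 deg = -0.175231 rad
d(omega) = 2*pi*(723.5 - 153.5) = 3581.4156 rad/s
tau = -(-0.175231) / 3581.4156
    = 0.0489 ms

0.0489 ms


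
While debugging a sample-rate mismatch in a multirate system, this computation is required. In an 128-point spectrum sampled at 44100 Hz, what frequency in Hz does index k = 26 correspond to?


Frequency of DFT bin k:
f_k = k * fs / N
    = 26 * 44100 / 128
    = 1146600 / 128
    = 8957.812 Hz

8957.812 Hz


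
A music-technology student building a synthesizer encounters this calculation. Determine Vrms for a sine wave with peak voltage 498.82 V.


RMS voltage for a sinusoidal waveform:
V_rms = V_peak / sqrt(2)
      = 498.82 / 1.414214
      = 352.719 V

352.719 V


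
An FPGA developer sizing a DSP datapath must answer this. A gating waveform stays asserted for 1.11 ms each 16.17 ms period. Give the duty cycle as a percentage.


Duty cycle as a percentage:
DC = (t_on / T) * 100
   = (1.11 / 16.17) * 100
   = 0.068646 * 100
   = 6.86 %

6.86 %


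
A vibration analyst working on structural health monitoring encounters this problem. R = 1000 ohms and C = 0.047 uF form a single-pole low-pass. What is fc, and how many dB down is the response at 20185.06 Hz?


Step 1 — cutoff frequency:
fc = 1 / (2*pi*R*C)
C = 0.047 uF = 4.7e-08 F
fc = 1 / (2*pi*1000*4.7e-08)
   = 3386.275 Hz

Step 2 — magnitude at f = 20185.06 Hz:
|H(f)| = 1 / sqrt(1 + (f/fc)^2)
f/fc = 20185.06 / 3386.275 = 5.960845
|H| = 1 / sqrt(1 + 35.531673) = 0.1654494
|H|_dB = 20*log10(0.1654494) = -15.63 dB

fc = 3386.275 Hz; |H(20185.06 Hz)| = -15.63 dB


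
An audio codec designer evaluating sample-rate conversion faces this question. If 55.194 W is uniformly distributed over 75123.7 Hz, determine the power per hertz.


Power spectral density:
PSD = P / BW
    = 55.194 / 75123.7
    = 0.00073471 W/Hz

0.00073471 W/Hz


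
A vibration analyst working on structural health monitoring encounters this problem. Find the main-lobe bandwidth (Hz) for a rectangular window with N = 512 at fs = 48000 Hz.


Main lobe width for a rectangular window:
Width = 2 * fs / N
      = 2 * 48000 / 512
      = 96000 / 512
      = 187.5 Hz

187.5 Hz


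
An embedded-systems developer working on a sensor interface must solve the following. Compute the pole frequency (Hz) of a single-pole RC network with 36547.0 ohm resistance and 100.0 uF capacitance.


Cutoff frequency of a first-order RC filter:
fc = 1 / (2 * pi * R * C)
C = 100.0 uF = 0.0001 F
fc = 1 / (2 * pi * 36547.0 * 0.0001)
   = 1 / 22.963157342149
   = 0.043548 Hz

0.043548 Hz


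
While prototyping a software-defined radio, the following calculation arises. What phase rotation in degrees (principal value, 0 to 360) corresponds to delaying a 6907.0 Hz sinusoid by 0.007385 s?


Phase shift from frequency and time delay:
phi = 360 * f * t_delay
    = 360 * 6907.0 * 0.007385
    = 18362.95 degrees
    mod 360 = 2.95 degrees

2.95 degrees


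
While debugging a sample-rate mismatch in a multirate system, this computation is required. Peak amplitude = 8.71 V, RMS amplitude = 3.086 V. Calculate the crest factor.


Crest factor is the ratio of peak to RMS:
CF = V_peak / V_rms
   = 8.71 / 3.086
   = 2.8224

2.8224


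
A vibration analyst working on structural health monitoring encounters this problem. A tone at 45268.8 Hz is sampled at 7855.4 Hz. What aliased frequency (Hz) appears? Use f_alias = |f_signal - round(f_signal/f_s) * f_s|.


Compute the nearest integer multiple of fs to the signal:
n = round(45268.8 / 7855.4) = 6
f_alias = |45268.8 - 6 * 7855.4|
        = |45268.8 - 47132.4|
        = 1863.6 Hz

1863.6


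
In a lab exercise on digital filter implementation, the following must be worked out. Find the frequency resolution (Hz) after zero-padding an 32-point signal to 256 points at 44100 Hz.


Frequency resolution after zero-padding:
N_padded = 32 * 8 = 256
df = fs / N_padded
   = 44100 / 256
   = 172.2656 Hz

172.2656 Hz


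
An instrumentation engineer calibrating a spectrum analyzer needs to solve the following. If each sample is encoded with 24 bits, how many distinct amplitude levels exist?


Number of quantization levels = 2^N
= 2^24
= 16777216

16777216


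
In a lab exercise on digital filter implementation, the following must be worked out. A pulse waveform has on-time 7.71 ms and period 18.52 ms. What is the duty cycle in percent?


Duty cycle as a percentage:
DC = (t_on / T) * 100
   = (7.71 / 18.52) * 100
   = 0.416307 * 100
   = 41.63 %

41.63 %


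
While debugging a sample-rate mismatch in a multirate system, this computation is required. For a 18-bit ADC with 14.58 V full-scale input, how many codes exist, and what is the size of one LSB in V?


Step 1 — number of quantization levels:
L = 2^N = 2^18 = 262144

Step 2 — LSB step size:
delta = Vfs / L
      = 14.58 / 262144
      = 5.562e-05 V

Levels = 262144; step size = 5.562e-05 V


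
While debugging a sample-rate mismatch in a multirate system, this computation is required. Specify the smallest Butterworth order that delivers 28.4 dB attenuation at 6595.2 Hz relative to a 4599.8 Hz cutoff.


Butterworth filter order formula:
n = log10(10^(A/10) - 1) / (2 * log10(f_stop/f_pass))
10^(28.4/10) - 1 = 690.831
f_stop/f_pass = 6595.2 / 4599.8 = 1.4338
n = 9.0721 -> ceil = 10

10


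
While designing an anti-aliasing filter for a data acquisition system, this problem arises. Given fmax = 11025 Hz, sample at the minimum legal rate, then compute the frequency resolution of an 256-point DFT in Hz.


Step 1 — Nyquist sampling rate:
fs = 2 * fmax = 2 * 11025 = 22050 Hz

Step 2 — DFT bin spacing:
df = fs / N = 22050 / 256 = 86.1328 Hz

86.1328 Hz


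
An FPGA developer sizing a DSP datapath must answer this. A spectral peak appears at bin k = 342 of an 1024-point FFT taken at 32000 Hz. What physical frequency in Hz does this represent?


Frequency of DFT bin k:
f_k = k * fs / N
    = 342 * 32000 / 1024
    = 10944000 / 1024
    = 10687.5 Hz

10687.5 Hz


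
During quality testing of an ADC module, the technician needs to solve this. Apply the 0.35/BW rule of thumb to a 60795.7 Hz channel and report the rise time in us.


Rise time from bandwidth relationship:
tr = 0.35 / BW
   = 0.35 / 60795.7
   = 5.756986103e-06 s
   = 5.757 us

5.757 us


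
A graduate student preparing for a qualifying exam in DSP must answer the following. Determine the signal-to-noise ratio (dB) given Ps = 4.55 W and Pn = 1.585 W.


SNR in decibels:
SNR = 10 * log10(Ps / Pn)
    = 10 * log10(4.55 / 1.585)
    = 10 * log10(2.8707)
    = 10 * 0.458
    = 4.58 dB

4.58 dB


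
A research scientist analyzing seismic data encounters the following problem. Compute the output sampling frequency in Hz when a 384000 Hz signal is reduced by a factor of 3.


Decimation reduces the sample rate:
fs_out = fs_in / M
       = 384000 / 3
       = 128000.0 Hz

128000.0 Hz


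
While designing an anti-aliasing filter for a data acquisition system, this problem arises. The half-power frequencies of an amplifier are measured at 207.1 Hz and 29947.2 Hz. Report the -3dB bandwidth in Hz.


Bandwidth is the difference of -3dB frequencies:
BW = f_high - f_low
   = 29947.2 - 207.1
   = 29740.1 Hz

29740.1 Hz


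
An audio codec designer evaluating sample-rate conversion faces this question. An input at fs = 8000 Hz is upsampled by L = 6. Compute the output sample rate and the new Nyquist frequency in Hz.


Step 1 — output sample rate after interpolation by L:
fs_out = L * fs_in = 6 * 8000 = 48000 Hz

Step 2 — Nyquist frequency of the output stream:
f_Nyq = fs_out / 2 = 48000 / 2 = 24000.0 Hz

fs_out = 48000 Hz; f_Nyquist = 24000.0 Hz


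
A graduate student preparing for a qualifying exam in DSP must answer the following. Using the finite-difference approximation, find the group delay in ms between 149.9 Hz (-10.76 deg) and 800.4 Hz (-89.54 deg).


Group delay from phase difference:
tau = -d(phi)/d(omega)
d(phi) = -78.78 deg = -1.37497 rad
d(omega) = 2*pi*(800.4 - 149.9) = 4087.212 rad/s
tau = -(-1.37497) / 4087.212
    = 0.3364 ms

0.3364 ms


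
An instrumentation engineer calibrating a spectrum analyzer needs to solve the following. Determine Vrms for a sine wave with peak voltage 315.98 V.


RMS voltage for a sinusoidal waveform:
V_rms = V_peak / sqrt(2)
      = 315.98 / 1.414214
      = 223.432 V

223.432 V
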